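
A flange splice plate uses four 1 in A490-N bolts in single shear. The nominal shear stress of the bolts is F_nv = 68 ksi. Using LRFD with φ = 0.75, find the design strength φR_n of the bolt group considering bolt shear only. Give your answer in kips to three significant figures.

A_b = π × 1² / 4 = 0.7854 in².
R_n = F_nv · A_b · n · n_s = 68 × 0.7854 × 4 × 1 = 213.6 kips.
Design strength φR_n = 0.75 × 213.6 = 160 kips.

160 kips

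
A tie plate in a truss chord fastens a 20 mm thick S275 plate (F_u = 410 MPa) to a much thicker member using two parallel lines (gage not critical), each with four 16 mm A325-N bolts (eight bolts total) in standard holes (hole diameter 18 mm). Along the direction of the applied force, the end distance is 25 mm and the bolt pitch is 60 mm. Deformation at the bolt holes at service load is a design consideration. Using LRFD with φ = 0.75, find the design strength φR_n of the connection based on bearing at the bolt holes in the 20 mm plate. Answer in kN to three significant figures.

1650 kN

Per bolt r_n = 1.2 l_c t F_u ≤ 2.4 d t F_u; upper limit = 2.4 × 16 × 20 × 410 / 1000 = 314.9 kN.
Edge bolt: l_c = 25 − 18/2 = 16 mm → 1.2 × 16 × 20 × 410 / 1000 = 157.4 → r_n = 157.4 kN.
Interior bolts: l_c = 60 − 18 = 42 mm → 1.2 × 42 × 20 × 410 / 1000 = 413.3 → r_n = 314.9 kN.
R_n = 2 × 157.4 + 6 × 314.9 = 2204 kN.
Design strength φR_n = 0.75 × 2204 = 1650 kN.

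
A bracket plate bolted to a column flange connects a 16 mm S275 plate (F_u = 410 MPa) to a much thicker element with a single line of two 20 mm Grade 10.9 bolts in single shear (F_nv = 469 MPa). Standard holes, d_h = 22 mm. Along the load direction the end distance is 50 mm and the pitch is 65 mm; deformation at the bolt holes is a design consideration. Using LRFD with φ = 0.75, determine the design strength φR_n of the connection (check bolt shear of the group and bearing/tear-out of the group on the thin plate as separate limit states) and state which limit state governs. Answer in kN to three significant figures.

Bolt shear: A_b = π·20²/4 = 314.2 mm²; R_n = 469 × 314.2 × 2 × 1 / 1000 = 294.7 kN → 0.75 × 294.7 = 221 kN.
Bearing (1.2 l_c t F_u ≤ 2.4 d t F_u): upper limit = 2.4·20·16·410 / 1000 = 314.9 kN.
  Edge l_c = 50 − 22/2 = 39 → r_n = 307 kN; interior l_c = 65 − 22 = 43 → r_n = 314.9 kN.
  R_n,bearing = 1·307 + 1·314.9 = 621.9 kN → 0.75 × 621.9 = 466 kN.
Bolt shear governs: 221 kN.

221 kN (bolt shear governs)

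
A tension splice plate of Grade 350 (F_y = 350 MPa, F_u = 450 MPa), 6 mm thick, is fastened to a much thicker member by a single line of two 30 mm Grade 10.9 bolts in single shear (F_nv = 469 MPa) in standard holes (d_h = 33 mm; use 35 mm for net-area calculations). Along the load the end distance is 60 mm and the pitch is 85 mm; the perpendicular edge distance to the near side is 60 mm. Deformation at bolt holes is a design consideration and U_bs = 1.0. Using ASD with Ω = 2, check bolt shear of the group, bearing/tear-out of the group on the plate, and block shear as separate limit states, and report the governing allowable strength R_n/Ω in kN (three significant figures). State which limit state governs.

Bolt shear: A_b = π·30²/4 = 706.9 mm²; R_n = 469 × 706.9 × 2 × 1 / 1000 = 663 kN → 663 / 2 = 332 kN.
Bearing: edge l_c = 43.5, r_n = 140.9 kN; interior l_c = 52, r_n = 168.5 kN; R_n = 140.9 + 1·168.5 = 309.4 kN → 155 kN.
Block shear: A_gv = 870, A_nv = 555, A_nt = 255 mm²; R_n = min(0.6F_uA_nv, 0.6F_yA_gv) + U_bs·F_u·A_nt = 264.6 kN → 132 kN.
Block shear governs: 132 kN.

132 kN (block shear governs)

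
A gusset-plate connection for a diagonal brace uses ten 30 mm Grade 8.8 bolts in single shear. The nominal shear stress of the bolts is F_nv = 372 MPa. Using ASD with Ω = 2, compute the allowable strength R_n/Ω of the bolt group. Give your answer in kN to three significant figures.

A_b = π × 30² / 4 = 706.9 mm².
R_n = F_nv · A_b · n · n_s = 372 × 706.9 × 10 × 1 / 1000 = 2630 kN.
Allowable strength R_n/Ω = 2630 / 2 = 1310 kN.

1310 kN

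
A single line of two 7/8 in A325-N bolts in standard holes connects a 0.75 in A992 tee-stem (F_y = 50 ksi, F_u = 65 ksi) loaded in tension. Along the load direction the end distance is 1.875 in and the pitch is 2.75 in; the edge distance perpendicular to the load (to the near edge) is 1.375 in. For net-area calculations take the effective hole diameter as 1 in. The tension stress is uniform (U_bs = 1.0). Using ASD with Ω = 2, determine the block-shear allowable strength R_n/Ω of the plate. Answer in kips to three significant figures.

67 kips

Shear plane L_v = 1.875 + 1·2.75 = 4.625 in; A_gv = 4.625 × 0.75 = 3.469 in².
A_nv = (4.625 − 1.5·1) × 0.75 = 2.344 in².
A_nt = (1.375 − 0.5·1) × 0.75 = 0.6562 in².
0.6 F_u A_nv = 91.41 kips; 0.6 F_y A_gv = 104.1 kips → shear rupture governs the shear term.
R_n = 91.41 + 1.0 × 65 × 0.6562 = 134.1 kips.
Allowable strength R_n/Ω = 134.1 / 2 = 67 kips.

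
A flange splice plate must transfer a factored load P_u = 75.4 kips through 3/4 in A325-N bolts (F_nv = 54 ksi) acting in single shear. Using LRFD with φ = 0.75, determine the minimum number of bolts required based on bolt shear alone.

A_b = π·0.75²/4 = 0.4418 in².
Per-bolt design strength φR_n = 0.75 × 54 × 0.4418 × 1 = 17.89 kips.
n ≥ 75.4 / 17.89 = 4.214 → use 5 bolts.

5 bolts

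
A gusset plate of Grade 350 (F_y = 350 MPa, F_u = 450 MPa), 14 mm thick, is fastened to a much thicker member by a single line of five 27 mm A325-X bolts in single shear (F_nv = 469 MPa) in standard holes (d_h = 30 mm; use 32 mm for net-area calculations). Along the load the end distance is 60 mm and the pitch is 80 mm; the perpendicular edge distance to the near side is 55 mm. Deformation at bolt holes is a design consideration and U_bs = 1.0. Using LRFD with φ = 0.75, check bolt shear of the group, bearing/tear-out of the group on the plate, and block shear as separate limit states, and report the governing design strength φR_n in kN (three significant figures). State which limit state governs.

853 kN (block shear governs)

Bolt shear: A_b = π·27²/4 = 572.6 mm²; R_n = 469 × 572.6 × 5 × 1 / 1000 = 1343 kN → 0.75 × 1343 = 1010 kN.
Bearing: edge l_c = 45, r_n = 340.2 kN; interior l_c = 50, r_n = 378 kN; R_n = 340.2 + 4·378 = 1852 kN → 1390 kN.
Block shear: A_gv = 5320, A_nv = 3304, A_nt = 546 mm²; R_n = min(0.6F_uA_nv, 0.6F_yA_gv) + U_bs·F_u·A_nt = 1138 kN → 853 kN.
Block shear governs: 853 kN.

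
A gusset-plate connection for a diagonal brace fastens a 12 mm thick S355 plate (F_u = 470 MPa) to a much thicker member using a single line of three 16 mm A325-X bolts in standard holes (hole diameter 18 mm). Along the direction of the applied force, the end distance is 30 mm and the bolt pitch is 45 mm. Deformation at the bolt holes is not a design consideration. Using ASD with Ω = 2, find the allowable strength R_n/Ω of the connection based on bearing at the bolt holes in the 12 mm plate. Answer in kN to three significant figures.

317 kN

Per bolt r_n = 1.5 l_c t F_u ≤ 3.0 d t F_u; upper limit = 3.0 × 16 × 12 × 470 / 1000 = 270.7 kN.
Edge bolt: l_c = 30 − 18/2 = 21 mm → 1.5 × 21 × 12 × 470 / 1000 = 177.7 → r_n = 177.7 kN.
Interior bolts: l_c = 45 − 18 = 27 mm → 1.5 × 27 × 12 × 470 / 1000 = 228.4 → r_n = 228.4 kN.
R_n = 1 × 177.7 + 2 × 228.4 = 634.5 kN.
Allowable strength R_n/Ω = 634.5 / 2 = 317 kN.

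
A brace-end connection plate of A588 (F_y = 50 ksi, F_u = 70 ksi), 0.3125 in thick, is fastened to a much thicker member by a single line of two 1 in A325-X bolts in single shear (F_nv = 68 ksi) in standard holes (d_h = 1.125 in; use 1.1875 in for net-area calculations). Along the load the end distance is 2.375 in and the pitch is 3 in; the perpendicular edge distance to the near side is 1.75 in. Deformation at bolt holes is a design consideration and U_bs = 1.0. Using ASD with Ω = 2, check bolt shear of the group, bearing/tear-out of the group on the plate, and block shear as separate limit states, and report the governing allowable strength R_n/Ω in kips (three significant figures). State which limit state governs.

Bolt shear: A_b = π·1²/4 = 0.7854 in²; R_n = 68 × 0.7854 × 2 × 1 = 106.8 kips → 106.8 / 2 = 53.4 kips.
Bearing: edge l_c = 1.812, r_n = 47.58 kips; interior l_c = 1.875, r_n = 49.22 kips; R_n = 47.58 + 1·49.22 = 96.8 kips → 48.4 kips.
Block shear: A_gv = 1.68, A_nv = 1.123, A_nt = 0.3613 in²; R_n = min(0.6F_uA_nv, 0.6F_yA_gv) + U_bs·F_u·A_nt = 72.46 kips → 36.2 kips.
Block shear governs: 36.2 kips.

36.2 kips (block shear governs)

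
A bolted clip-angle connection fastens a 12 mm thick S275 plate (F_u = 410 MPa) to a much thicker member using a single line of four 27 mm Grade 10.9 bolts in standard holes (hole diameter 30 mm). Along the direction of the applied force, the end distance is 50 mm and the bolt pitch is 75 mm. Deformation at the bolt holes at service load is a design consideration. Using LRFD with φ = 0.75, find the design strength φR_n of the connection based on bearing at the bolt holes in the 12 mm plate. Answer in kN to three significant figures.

753 kN

Per bolt r_n = 1.2 l_c t F_u ≤ 2.4 d t F_u; upper limit = 2.4 × 27 × 12 × 410 / 1000 = 318.8 kN.
Edge bolt: l_c = 50 − 30/2 = 35 mm → 1.2 × 35 × 12 × 410 / 1000 = 206.6 → r_n = 206.6 kN.
Interior bolts: l_c = 75 − 30 = 45 mm → 1.2 × 45 × 12 × 410 / 1000 = 265.7 → r_n = 265.7 kN.
R_n = 1 × 206.6 + 3 × 265.7 = 1004 kN.
Design strength φR_n = 0.75 × 1004 = 753 kN.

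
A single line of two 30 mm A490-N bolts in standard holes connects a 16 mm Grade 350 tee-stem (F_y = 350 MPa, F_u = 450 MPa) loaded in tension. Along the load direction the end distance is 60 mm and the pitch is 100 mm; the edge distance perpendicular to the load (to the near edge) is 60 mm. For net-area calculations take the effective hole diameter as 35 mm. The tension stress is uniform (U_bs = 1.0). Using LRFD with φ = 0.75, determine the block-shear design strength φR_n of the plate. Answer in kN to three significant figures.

578 kN

Shear plane L_v = 60 + 1·100 = 160 mm; A_gv = 160 × 16 = 2560 mm².
A_nv = (160 − 1.5·35) × 16 = 1720 mm².
A_nt = (60 − 0.5·35) × 16 = 680 mm².
0.6 F_u A_nv = 464.4 kN; 0.6 F_y A_gv = 537.6 kN → shear rupture governs the shear term.
R_n = 464.4 + 1.0 × 450 × 680 / 1000 = 770.4 kN.
Design strength φR_n = 0.75 × 770.4 = 578 kN.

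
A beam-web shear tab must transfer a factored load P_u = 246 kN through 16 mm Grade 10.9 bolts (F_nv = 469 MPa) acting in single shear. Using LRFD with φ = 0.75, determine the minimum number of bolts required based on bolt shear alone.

A_b = π·16²/4 = 201.1 mm².
Per-bolt design strength φR_n = 0.75 × 469 × 201.1 × 1 / 1000 = 70.72 kN.
n ≥ 246 / 70.72 = 3.478 → use 4 bolts.

4 bolts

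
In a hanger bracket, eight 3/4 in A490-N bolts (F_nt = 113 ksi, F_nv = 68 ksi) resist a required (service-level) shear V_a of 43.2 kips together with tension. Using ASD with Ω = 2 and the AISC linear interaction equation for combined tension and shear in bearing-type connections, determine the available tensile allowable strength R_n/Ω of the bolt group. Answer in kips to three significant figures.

188 kips

A_b = π·0.75²/4 = 0.4418 in²; f_rv = 43.2 / (8 × 0.4418) = 12.22 ksi.
F'_nt = 1.3 F_nt − (Ω F_nt / F_nv) f_rv = 1.3·113 − (2·113/68)·12.22 = 106.3 ksi, capped at F_nt → F'_nt = 106.3 ksi.
R_n = F'_nt · A_b · n = 106.3 × 0.4418 × 8 = 375.6 kips.
Allowable strength R_n/Ω = 375.6 / 2 = 188 kips.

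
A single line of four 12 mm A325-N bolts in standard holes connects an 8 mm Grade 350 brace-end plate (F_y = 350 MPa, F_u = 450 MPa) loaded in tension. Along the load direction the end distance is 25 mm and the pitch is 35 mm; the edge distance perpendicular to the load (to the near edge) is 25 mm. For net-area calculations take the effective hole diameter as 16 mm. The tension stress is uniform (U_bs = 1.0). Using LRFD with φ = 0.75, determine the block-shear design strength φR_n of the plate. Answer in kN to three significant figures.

166 kN

Shear plane L_v = 25 + 3·35 = 130 mm; A_gv = 130 × 8 = 1040 mm².
A_nv = (130 − 3.5·16) × 8 = 592 mm².
A_nt = (25 − 0.5·16) × 8 = 136 mm².
0.6 F_u A_nv = 159.8 kN; 0.6 F_y A_gv = 218.4 kN → shear rupture governs the shear term.
R_n = 159.8 + 1.0 × 450 × 136 / 1000 = 221 kN.
Design strength φR_n = 0.75 × 221 = 166 kN.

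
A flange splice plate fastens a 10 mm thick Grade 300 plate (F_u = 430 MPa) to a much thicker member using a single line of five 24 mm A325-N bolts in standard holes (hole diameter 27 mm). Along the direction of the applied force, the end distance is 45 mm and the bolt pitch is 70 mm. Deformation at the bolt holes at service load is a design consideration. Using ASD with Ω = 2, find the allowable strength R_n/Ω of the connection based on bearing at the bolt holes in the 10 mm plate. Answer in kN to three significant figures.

Per bolt r_n = 1.2 l_c t F_u ≤ 2.4 d t F_u; upper limit = 2.4 × 24 × 10 × 430 / 1000 = 247.7 kN.
Edge bolt: l_c = 45 − 27/2 = 31.5 mm → 1.2 × 31.5 × 10 × 430 / 1000 = 162.5 → r_n = 162.5 kN.
Interior bolts: l_c = 70 − 27 = 43 mm → 1.2 × 43 × 10 × 430 / 1000 = 221.9 → r_n = 221.9 kN.
R_n = 1 × 162.5 + 4 × 221.9 = 1050 kN.
Allowable strength R_n/Ω = 1050 / 2 = 525 kN.

525 kN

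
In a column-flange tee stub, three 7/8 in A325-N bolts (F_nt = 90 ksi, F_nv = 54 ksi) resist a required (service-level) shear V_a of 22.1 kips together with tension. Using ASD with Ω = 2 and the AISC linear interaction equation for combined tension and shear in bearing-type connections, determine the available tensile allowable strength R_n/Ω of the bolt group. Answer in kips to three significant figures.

68.7 kips

A_b = π·0.875²/4 = 0.6013 in²; f_rv = 22.1 / (3 × 0.6013) = 12.25 ksi.
F'_nt = 1.3 F_nt − (Ω F_nt / F_nv) f_rv = 1.3·90 − (2·90/54)·12.25 = 76.16 ksi, capped at F_nt → F'_nt = 76.16 ksi.
R_n = F'_nt · A_b · n = 76.16 × 0.6013 × 3 = 137.4 kips.
Allowable strength R_n/Ω = 137.4 / 2 = 68.7 kips.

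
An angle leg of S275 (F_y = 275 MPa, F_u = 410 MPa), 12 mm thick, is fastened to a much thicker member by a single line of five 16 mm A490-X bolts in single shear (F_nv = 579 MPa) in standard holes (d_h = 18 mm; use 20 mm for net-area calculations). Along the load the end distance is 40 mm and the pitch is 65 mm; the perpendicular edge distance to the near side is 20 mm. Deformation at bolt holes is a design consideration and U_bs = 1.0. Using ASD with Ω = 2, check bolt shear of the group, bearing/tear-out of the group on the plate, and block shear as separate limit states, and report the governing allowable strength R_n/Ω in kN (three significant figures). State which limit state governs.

291 kN (bolt shear governs)

Bolt shear: A_b = π·16²/4 = 201.1 mm²; R_n = 579 × 201.1 × 5 × 1 / 1000 = 582.1 kN → 582.1 / 2 = 291 kN.
Bearing: edge l_c = 31, r_n = 183 kN; interior l_c = 47, r_n = 188.9 kN; R_n = 183 + 4·188.9 = 938.7 kN → 469 kN.
Block shear: A_gv = 3600, A_nv = 2520, A_nt = 120 mm²; R_n = min(0.6F_uA_nv, 0.6F_yA_gv) + U_bs·F_u·A_nt = 643.2 kN → 322 kN.
Bolt shear governs: 291 kN.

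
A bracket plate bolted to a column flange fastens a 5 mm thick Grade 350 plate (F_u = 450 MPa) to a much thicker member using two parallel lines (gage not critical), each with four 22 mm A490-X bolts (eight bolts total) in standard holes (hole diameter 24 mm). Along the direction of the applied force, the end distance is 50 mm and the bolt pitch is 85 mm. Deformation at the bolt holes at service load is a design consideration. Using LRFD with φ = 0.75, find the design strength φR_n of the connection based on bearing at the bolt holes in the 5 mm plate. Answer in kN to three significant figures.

688 kN

Per bolt r_n = 1.2 l_c t F_u ≤ 2.4 d t F_u; upper limit = 2.4 × 22 × 5 × 450 / 1000 = 118.8 kN.
Edge bolt: l_c = 50 − 24/2 = 38 mm → 1.2 × 38 × 5 × 450 / 1000 = 102.6 → r_n = 102.6 kN.
Interior bolts: l_c = 85 − 24 = 61 mm → 1.2 × 61 × 5 × 450 / 1000 = 164.7 → r_n = 118.8 kN.
R_n = 2 × 102.6 + 6 × 118.8 = 918 kN.
Design strength φR_n = 0.75 × 918 = 688 kN.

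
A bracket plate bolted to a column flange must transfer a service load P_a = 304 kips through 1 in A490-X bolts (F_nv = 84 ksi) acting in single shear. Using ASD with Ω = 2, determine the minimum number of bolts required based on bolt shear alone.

10 bolts

A_b = π·1²/4 = 0.7854 in².
Per-bolt allowable strength R_n/Ω = 84 × 0.7854 × 1 / 2 = 32.99 kips.
n ≥ 304 / 32.99 = 9.216 → use 10 bolts.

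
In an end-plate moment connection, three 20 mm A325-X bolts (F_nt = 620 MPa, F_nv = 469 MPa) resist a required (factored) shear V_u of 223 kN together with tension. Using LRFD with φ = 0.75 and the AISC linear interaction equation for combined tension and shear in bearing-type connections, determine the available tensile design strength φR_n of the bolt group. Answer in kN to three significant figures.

275 kN

A_b = π·20²/4 = 314.2 mm²; f_rv = 223 × 1000 / (3 × 314.2) = 236.6 MPa.
F'_nt = 1.3 F_nt − (F_nt / φF_nv) f_rv = 1.3·620 − (620/(0.75·469))·236.6 = 388.9 MPa, capped at F_nt → F'_nt = 388.9 MPa.
R_n = F'_nt · A_b · n = 388.9 × 314.2 × 3 / 1000 = 366.6 kN.
Design strength φR_n = 0.75 × 366.6 = 275 kN.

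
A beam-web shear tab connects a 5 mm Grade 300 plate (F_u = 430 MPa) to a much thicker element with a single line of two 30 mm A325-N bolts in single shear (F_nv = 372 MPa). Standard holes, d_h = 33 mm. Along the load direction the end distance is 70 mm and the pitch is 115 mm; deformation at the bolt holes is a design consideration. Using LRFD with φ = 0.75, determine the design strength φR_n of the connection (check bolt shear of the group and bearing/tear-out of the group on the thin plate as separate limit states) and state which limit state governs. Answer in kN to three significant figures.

Bolt shear: A_b = π·30²/4 = 706.9 mm²; R_n = 372 × 706.9 × 2 × 1 / 1000 = 525.9 kN → 0.75 × 525.9 = 394 kN.
Bearing (1.2 l_c t F_u ≤ 2.4 d t F_u): upper limit = 2.4·30·5·430 / 1000 = 154.8 kN.
  Edge l_c = 70 − 33/2 = 53.5 → r_n = 138 kN; interior l_c = 115 − 33 = 82 → r_n = 154.8 kN.
  R_n,bearing = 1·138 + 1·154.8 = 292.8 kN → 0.75 × 292.8 = 220 kN.
Bearing governs: 220 kN.

220 kN (bearing governs)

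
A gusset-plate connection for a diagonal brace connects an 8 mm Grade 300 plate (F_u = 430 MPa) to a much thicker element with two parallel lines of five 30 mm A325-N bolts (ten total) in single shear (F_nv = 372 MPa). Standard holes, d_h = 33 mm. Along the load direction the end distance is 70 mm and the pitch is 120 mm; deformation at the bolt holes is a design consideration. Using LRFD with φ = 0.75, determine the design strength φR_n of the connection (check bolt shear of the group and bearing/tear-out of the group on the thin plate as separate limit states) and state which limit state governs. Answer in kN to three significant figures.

Bolt shear: A_b = π·30²/4 = 706.9 mm²; R_n = 372 × 706.9 × 10 × 1 / 1000 = 2630 kN → 0.75 × 2630 = 1970 kN.
Bearing (1.2 l_c t F_u ≤ 2.4 d t F_u): upper limit = 2.4·30·8·430 / 1000 = 247.7 kN.
  Edge l_c = 70 − 33/2 = 53.5 → r_n = 220.8 kN; interior l_c = 120 − 33 = 87 → r_n = 247.7 kN.
  R_n,bearing = 2·220.8 + 8·247.7 = 2423 kN → 0.75 × 2423 = 1820 kN.
Bearing governs: 1820 kN.

1820 kN (bearing governs)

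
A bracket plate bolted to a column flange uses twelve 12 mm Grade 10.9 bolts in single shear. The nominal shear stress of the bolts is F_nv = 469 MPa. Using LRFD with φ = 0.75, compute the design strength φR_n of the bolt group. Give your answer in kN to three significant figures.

A_b = π × 12² / 4 = 113.1 mm².
R_n = F_nv · A_b · n · n_s = 469 × 113.1 × 12 × 1 / 1000 = 636.5 kN.
Design strength φR_n = 0.75 × 636.5 = 477 kN.

477 kN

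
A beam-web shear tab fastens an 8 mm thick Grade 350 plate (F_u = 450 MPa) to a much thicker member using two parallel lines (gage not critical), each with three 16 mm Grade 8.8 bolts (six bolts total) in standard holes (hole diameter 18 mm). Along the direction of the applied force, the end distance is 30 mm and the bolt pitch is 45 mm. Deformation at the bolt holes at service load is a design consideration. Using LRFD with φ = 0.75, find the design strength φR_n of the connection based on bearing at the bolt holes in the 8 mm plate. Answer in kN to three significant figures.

486 kN

Per bolt r_n = 1.2 l_c t F_u ≤ 2.4 d t F_u; upper limit = 2.4 × 16 × 8 × 450 / 1000 = 138.2 kN.
Edge bolt: l_c = 30 − 18/2 = 21 mm → 1.2 × 21 × 8 × 450 / 1000 = 90.72 → r_n = 90.72 kN.
Interior bolts: l_c = 45 − 18 = 27 mm → 1.2 × 27 × 8 × 450 / 1000 = 116.6 → r_n = 116.6 kN.
R_n = 2 × 90.72 + 4 × 116.6 = 648 kN.
Design strength φR_n = 0.75 × 648 = 486 kN.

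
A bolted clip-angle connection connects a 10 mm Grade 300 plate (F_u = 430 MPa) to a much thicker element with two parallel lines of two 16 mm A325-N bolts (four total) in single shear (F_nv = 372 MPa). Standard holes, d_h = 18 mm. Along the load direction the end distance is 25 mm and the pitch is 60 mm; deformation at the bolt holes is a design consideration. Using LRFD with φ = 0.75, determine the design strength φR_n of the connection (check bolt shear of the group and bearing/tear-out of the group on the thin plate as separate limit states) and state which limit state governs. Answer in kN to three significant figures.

224 kN (bolt shear governs)

Bolt shear: A_b = π·16²/4 = 201.1 mm²; R_n = 372 × 201.1 × 4 × 1 / 1000 = 299.2 kN → 0.75 × 299.2 = 224 kN.
Bearing (1.2 l_c t F_u ≤ 2.4 d t F_u): upper limit = 2.4·16·10·430 / 1000 = 165.1 kN.
  Edge l_c = 25 − 18/2 = 16 → r_n = 82.56 kN; interior l_c = 60 − 18 = 42 → r_n = 165.1 kN.
  R_n,bearing = 2·82.56 + 2·165.1 = 495.4 kN → 0.75 × 495.4 = 372 kN.
Bolt shear governs: 224 kN.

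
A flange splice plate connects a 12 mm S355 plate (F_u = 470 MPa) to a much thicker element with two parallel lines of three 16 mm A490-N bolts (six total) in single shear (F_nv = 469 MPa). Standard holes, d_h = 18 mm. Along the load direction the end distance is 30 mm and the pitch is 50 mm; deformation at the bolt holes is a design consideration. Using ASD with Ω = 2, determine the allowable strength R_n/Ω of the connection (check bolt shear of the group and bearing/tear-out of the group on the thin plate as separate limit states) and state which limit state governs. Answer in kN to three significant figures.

283 kN (bolt shear governs)

Bolt shear: A_b = π·16²/4 = 201.1 mm²; R_n = 469 × 201.1 × 6 × 1 / 1000 = 565.8 kN → 565.8 / 2 = 283 kN.
Bearing (1.2 l_c t F_u ≤ 2.4 d t F_u): upper limit = 2.4·16·12·470 / 1000 = 216.6 kN.
  Edge l_c = 30 − 18/2 = 21 → r_n = 142.1 kN; interior l_c = 50 − 18 = 32 → r_n = 216.6 kN.
  R_n,bearing = 2·142.1 + 4·216.6 = 1151 kN → 1151 / 2 = 575 kN.
Bolt shear governs: 283 kN.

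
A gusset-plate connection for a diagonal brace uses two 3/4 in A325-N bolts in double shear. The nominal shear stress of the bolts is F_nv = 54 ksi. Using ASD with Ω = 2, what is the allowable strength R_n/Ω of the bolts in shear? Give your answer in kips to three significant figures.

47.7 kips

A_b = π × 0.75² / 4 = 0.4418 in².
R_n = F_nv · A_b · n · n_s = 54 × 0.4418 × 2 × 2 = 95.43 kips.
Allowable strength R_n/Ω = 95.43 / 2 = 47.7 kips.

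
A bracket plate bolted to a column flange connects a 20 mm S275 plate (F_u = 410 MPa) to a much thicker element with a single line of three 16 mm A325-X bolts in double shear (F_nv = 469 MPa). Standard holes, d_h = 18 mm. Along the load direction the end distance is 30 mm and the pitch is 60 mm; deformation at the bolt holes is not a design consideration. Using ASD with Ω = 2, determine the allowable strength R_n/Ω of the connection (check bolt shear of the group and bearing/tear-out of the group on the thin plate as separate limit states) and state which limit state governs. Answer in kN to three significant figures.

283 kN (bolt shear governs)

Bolt shear: A_b = π·16²/4 = 201.1 mm²; R_n = 469 × 201.1 × 3 × 2 / 1000 = 565.8 kN → 565.8 / 2 = 283 kN.
Bearing (1.5 l_c t F_u ≤ 3.0 d t F_u): upper limit = 3.0·16·20·410 / 1000 = 393.6 kN.
  Edge l_c = 30 − 18/2 = 21 → r_n = 258.3 kN; interior l_c = 60 − 18 = 42 → r_n = 393.6 kN.
  R_n,bearing = 1·258.3 + 2·393.6 = 1046 kN → 1046 / 2 = 523 kN.
Bolt shear governs: 283 kN.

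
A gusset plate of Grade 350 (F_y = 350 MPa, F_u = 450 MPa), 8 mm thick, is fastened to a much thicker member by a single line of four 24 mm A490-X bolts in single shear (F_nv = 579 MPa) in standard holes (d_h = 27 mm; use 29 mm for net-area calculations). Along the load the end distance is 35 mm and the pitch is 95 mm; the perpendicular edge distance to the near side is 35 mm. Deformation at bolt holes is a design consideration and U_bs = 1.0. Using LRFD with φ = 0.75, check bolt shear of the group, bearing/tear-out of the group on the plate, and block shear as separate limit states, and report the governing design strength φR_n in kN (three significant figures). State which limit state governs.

Bolt shear: A_b = π·24²/4 = 452.4 mm²; R_n = 579 × 452.4 × 4 × 1 / 1000 = 1048 kN → 0.75 × 1048 = 786 kN.
Bearing: edge l_c = 21.5, r_n = 92.88 kN; interior l_c = 68, r_n = 207.4 kN; R_n = 92.88 + 3·207.4 = 715 kN → 536 kN.
Block shear: A_gv = 2560, A_nv = 1748, A_nt = 164 mm²; R_n = min(0.6F_uA_nv, 0.6F_yA_gv) + U_bs·F_u·A_nt = 545.8 kN → 409 kN.
Block shear governs: 409 kN.

409 kN (block shear governs)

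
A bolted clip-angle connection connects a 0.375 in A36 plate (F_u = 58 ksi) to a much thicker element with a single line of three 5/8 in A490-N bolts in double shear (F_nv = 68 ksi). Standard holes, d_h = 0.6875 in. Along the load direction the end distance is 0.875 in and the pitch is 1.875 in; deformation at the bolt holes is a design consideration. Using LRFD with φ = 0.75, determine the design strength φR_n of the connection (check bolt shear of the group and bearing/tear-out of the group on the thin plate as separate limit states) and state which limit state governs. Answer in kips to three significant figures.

56.9 kips (bearing governs)

Bolt shear: A_b = π·0.625²/4 = 0.3068 in²; R_n = 68 × 0.3068 × 3 × 2 = 125.2 kips → 0.75 × 125.2 = 93.9 kips.
Bearing (1.2 l_c t F_u ≤ 2.4 d t F_u): upper limit = 2.4·0.625·0.375·58 = 32.62 kips.
  Edge l_c = 0.875 − 0.6875/2 = 0.5312 → r_n = 13.87 kips; interior l_c = 1.875 − 0.6875 = 1.188 → r_n = 30.99 kips.
  R_n,bearing = 1·13.87 + 2·30.99 = 75.85 kips → 0.75 × 75.85 = 56.9 kips.
Bearing governs: 56.9 kips.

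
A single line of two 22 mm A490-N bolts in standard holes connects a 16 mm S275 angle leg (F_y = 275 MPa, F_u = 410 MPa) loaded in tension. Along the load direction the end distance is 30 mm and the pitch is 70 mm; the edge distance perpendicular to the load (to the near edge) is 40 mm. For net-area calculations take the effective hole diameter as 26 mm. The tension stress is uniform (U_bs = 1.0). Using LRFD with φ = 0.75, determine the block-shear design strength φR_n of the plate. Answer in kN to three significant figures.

313 kN

Shear plane L_v = 30 + 1·70 = 100 mm; A_gv = 100 × 16 = 1600 mm².
A_nv = (100 − 1.5·26) × 16 = 976 mm².
A_nt = (40 − 0.5·26) × 16 = 432 mm².
0.6 F_u A_nv = 240.1 kN; 0.6 F_y A_gv = 264 kN → shear rupture governs the shear term.
R_n = 240.1 + 1.0 × 410 × 432 / 1000 = 417.2 kN.
Design strength φR_n = 0.75 × 417.2 = 313 kN.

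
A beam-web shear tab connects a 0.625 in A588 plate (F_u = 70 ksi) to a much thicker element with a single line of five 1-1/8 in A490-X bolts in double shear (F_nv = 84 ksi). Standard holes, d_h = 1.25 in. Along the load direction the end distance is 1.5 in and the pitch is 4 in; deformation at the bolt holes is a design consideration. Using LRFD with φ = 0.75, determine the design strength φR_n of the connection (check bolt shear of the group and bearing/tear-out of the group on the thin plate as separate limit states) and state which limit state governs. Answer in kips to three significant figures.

Bolt shear: A_b = π·1.125²/4 = 0.994 in²; R_n = 84 × 0.994 × 5 × 2 = 835 kips → 0.75 × 835 = 626 kips.
Bearing (1.2 l_c t F_u ≤ 2.4 d t F_u): upper limit = 2.4·1.125·0.625·70 = 118.1 kips.
  Edge l_c = 1.5 − 1.25/2 = 0.875 → r_n = 45.94 kips; interior l_c = 4 − 1.25 = 2.75 → r_n = 118.1 kips.
  R_n,bearing = 1·45.94 + 4·118.1 = 518.4 kips → 0.75 × 518.4 = 389 kips.
Bearing governs: 389 kips.

389 kips (bearing governs)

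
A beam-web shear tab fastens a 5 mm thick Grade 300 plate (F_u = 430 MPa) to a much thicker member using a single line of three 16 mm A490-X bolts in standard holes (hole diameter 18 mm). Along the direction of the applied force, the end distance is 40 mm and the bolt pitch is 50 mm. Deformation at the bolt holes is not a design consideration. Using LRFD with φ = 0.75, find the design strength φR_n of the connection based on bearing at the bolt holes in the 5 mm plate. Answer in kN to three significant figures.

Per bolt r_n = 1.5 l_c t F_u ≤ 3.0 d t F_u; upper limit = 3.0 × 16 × 5 × 430 / 1000 = 103.2 kN.
Edge bolt: l_c = 40 − 18/2 = 31 mm → 1.5 × 31 × 5 × 430 / 1000 = 99.98 → r_n = 99.98 kN.
Interior bolts: l_c = 50 − 18 = 32 mm → 1.5 × 32 × 5 × 430 / 1000 = 103.2 → r_n = 103.2 kN.
R_n = 1 × 99.98 + 2 × 103.2 = 306.4 kN.
Design strength φR_n = 0.75 × 306.4 = 230 kN.

230 kN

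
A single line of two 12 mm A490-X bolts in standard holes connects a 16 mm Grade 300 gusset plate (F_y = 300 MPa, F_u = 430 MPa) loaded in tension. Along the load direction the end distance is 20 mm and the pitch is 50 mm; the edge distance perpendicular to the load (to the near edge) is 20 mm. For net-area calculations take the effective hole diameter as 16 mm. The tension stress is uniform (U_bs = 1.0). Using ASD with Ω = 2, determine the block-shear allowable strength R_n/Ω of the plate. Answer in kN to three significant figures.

Shear plane L_v = 20 + 1·50 = 70 mm; A_gv = 70 × 16 = 1120 mm².
A_nv = (70 − 1.5·16) × 16 = 736 mm².
A_nt = (20 − 0.5·16) × 16 = 192 mm².
0.6 F_u A_nv = 189.9 kN; 0.6 F_y A_gv = 201.6 kN → shear rupture governs the shear term.
R_n = 189.9 + 1.0 × 430 × 192 / 1000 = 272.4 kN.
Allowable strength R_n/Ω = 272.4 / 2 = 136 kN.

136 kN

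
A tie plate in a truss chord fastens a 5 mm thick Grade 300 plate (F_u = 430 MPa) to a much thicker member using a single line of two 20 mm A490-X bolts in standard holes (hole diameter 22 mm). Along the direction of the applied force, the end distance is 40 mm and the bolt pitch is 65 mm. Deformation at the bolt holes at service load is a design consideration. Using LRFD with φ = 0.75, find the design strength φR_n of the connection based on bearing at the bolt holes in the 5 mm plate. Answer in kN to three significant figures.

Per bolt r_n = 1.2 l_c t F_u ≤ 2.4 d t F_u; upper limit = 2.4 × 20 × 5 × 430 / 1000 = 103.2 kN.
Edge bolt: l_c = 40 − 22/2 = 29 mm → 1.2 × 29 × 5 × 430 / 1000 = 74.82 → r_n = 74.82 kN.
Interior bolts: l_c = 65 − 22 = 43 mm → 1.2 × 43 × 5 × 430 / 1000 = 110.9 → r_n = 103.2 kN.
R_n = 1 × 74.82 + 1 × 103.2 = 178 kN.
Design strength φR_n = 0.75 × 178 = 134 kN.

134 kN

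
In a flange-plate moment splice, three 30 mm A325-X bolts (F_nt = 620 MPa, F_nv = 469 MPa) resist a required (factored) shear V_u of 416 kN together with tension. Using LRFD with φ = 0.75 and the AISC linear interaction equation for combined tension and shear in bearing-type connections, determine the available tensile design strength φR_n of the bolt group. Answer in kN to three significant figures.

732 kN

A_b = π·30²/4 = 706.9 mm²; f_rv = 416 × 1000 / (3 × 706.9) = 196.2 MPa.
F'_nt = 1.3 F_nt − (F_nt / φF_nv) f_rv = 1.3·620 − (620/(0.75·469))·196.2 = 460.2 MPa, capped at F_nt → F'_nt = 460.2 MPa.
R_n = F'_nt · A_b · n = 460.2 × 706.9 × 3 / 1000 = 975.9 kN.
Design strength φR_n = 0.75 × 975.9 = 732 kN.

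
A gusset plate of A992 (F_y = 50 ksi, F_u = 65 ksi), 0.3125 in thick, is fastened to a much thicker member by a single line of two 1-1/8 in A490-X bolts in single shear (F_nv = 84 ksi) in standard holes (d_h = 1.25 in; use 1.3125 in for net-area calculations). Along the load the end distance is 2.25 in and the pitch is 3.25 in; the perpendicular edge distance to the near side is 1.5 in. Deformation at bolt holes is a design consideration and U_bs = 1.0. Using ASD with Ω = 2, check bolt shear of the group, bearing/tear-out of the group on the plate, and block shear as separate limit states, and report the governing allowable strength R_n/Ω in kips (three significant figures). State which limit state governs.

30.1 kips (block shear governs)

Bolt shear: A_b = π·1.125²/4 = 0.994 in²; R_n = 84 × 0.994 × 2 × 1 = 167 kips → 167 / 2 = 83.5 kips.
Bearing: edge l_c = 1.625, r_n = 39.61 kips; interior l_c = 2, r_n = 48.75 kips; R_n = 39.61 + 1·48.75 = 88.36 kips → 44.2 kips.
Block shear: A_gv = 1.719, A_nv = 1.104, A_nt = 0.2637 in²; R_n = min(0.6F_uA_nv, 0.6F_yA_gv) + U_bs·F_u·A_nt = 60.18 kips → 30.1 kips.
Block shear governs: 30.1 kips.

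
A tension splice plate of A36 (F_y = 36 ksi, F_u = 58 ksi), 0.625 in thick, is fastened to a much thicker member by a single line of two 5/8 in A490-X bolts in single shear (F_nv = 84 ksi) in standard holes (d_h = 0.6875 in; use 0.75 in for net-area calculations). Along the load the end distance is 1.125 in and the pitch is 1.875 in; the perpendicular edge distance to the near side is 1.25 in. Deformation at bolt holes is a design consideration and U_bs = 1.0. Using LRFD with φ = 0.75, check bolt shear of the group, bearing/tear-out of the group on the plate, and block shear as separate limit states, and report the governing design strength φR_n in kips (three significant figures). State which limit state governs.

Bolt shear: A_b = π·0.625²/4 = 0.3068 in²; R_n = 84 × 0.3068 × 2 × 1 = 51.54 kips → 0.75 × 51.54 = 38.7 kips.
Bearing: edge l_c = 0.7812, r_n = 33.98 kips; interior l_c = 1.188, r_n = 51.66 kips; R_n = 33.98 + 1·51.66 = 85.64 kips → 64.2 kips.
Block shear: A_gv = 1.875, A_nv = 1.172, A_nt = 0.5469 in²; R_n = min(0.6F_uA_nv, 0.6F_yA_gv) + U_bs·F_u·A_nt = 72.22 kips → 54.2 kips.
Bolt shear governs: 38.7 kips.

38.7 kips (bolt shear governs)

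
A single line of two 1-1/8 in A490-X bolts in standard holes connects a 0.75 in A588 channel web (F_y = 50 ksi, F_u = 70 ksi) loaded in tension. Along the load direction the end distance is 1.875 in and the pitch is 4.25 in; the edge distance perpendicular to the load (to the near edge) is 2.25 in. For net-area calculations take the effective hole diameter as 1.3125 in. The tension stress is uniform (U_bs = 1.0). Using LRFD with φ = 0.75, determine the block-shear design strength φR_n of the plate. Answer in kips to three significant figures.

Shear plane L_v = 1.875 + 1·4.25 = 6.125 in; A_gv = 6.125 × 0.75 = 4.594 in².
A_nv = (6.125 − 1.5·1.3125) × 0.75 = 3.117 in².
A_nt = (2.25 − 0.5·1.3125) × 0.75 = 1.195 in².
0.6 F_u A_nv = 130.9 kips; 0.6 F_y A_gv = 137.8 kips → shear rupture governs the shear term.
R_n = 130.9 + 1.0 × 70 × 1.195 = 214.6 kips.
Design strength φR_n = 0.75 × 214.6 = 161 kips.

161 kips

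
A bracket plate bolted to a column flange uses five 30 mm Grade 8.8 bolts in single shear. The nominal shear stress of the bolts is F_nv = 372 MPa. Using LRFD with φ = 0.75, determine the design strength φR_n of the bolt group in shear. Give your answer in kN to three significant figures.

A_b = π × 30² / 4 = 706.9 mm².
R_n = F_nv · A_b · n · n_s = 372 × 706.9 × 5 × 1 / 1000 = 1315 kN.
Design strength φR_n = 0.75 × 1315 = 986 kN.

986 kN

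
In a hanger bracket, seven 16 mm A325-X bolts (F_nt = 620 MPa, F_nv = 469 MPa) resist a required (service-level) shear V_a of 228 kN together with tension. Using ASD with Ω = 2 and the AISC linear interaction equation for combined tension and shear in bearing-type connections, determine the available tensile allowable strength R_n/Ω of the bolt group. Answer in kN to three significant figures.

A_b = π·16²/4 = 201.1 mm²; f_rv = 228 × 1000 / (7 × 201.1) = 162 MPa.
F'_nt = 1.3 F_nt − (Ω F_nt / F_nv) f_rv = 1.3·620 − (2·620/469)·162 = 377.7 MPa, capped at F_nt → F'_nt = 377.7 MPa.
R_n = F'_nt · A_b · n = 377.7 × 201.1 × 7 / 1000 = 531.6 kN.
Allowable strength R_n/Ω = 531.6 / 2 = 266 kN.

266 kN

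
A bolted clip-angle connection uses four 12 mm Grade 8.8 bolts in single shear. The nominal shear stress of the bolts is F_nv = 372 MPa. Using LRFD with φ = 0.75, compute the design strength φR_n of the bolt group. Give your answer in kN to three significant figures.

A_b = π × 12² / 4 = 113.1 mm².
R_n = F_nv · A_b · n · n_s = 372 × 113.1 × 4 × 1 / 1000 = 168.3 kN.
Design strength φR_n = 0.75 × 168.3 = 126 kN.

126 kN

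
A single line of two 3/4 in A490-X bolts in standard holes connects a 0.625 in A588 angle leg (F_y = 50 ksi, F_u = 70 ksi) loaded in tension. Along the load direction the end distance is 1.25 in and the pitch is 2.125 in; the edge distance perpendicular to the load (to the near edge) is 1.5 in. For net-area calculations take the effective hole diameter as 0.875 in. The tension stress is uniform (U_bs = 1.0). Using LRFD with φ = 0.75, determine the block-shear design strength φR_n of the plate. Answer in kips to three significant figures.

75.5 kips

Shear plane L_v = 1.25 + 1·2.125 = 3.375 in; A_gv = 3.375 × 0.625 = 2.109 in².
A_nv = (3.375 − 1.5·0.875) × 0.625 = 1.289 in².
A_nt = (1.5 − 0.5·0.875) × 0.625 = 0.6641 in².
0.6 F_u A_nv = 54.14 kips; 0.6 F_y A_gv = 63.28 kips → shear rupture governs the shear term.
R_n = 54.14 + 1.0 × 70 × 0.6641 = 100.6 kips.
Design strength φR_n = 0.75 × 100.6 = 75.5 kips.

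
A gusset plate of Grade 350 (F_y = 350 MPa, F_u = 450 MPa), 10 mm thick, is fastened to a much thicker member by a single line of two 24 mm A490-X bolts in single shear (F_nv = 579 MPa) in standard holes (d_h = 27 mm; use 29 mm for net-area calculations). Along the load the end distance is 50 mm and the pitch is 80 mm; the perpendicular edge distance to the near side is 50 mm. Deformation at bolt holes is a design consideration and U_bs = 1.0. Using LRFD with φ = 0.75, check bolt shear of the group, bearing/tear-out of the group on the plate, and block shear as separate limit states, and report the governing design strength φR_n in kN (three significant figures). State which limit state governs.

295 kN (block shear governs)

Bolt shear: A_b = π·24²/4 = 452.4 mm²; R_n = 579 × 452.4 × 2 × 1 / 1000 = 523.9 kN → 0.75 × 523.9 = 393 kN.
Bearing: edge l_c = 36.5, r_n = 197.1 kN; interior l_c = 53, r_n = 259.2 kN; R_n = 197.1 + 1·259.2 = 456.3 kN → 342 kN.
Block shear: A_gv = 1300, A_nv = 865, A_nt = 355 mm²; R_n = min(0.6F_uA_nv, 0.6F_yA_gv) + U_bs·F_u·A_nt = 393.3 kN → 295 kN.
Block shear governs: 295 kN.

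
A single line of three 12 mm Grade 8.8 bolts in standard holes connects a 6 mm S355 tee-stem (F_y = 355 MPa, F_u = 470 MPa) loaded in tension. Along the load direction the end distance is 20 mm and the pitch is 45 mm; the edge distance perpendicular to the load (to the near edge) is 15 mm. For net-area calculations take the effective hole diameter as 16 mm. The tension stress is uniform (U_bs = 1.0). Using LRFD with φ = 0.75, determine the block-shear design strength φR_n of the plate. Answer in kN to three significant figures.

Shear plane L_v = 20 + 2·45 = 110 mm; A_gv = 110 × 6 = 660 mm².
A_nv = (110 − 2.5·16) × 6 = 420 mm².
A_nt = (15 − 0.5·16) × 6 = 42 mm².
0.6 F_u A_nv = 118.4 kN; 0.6 F_y A_gv = 140.6 kN → shear rupture governs the shear term.
R_n = 118.4 + 1.0 × 470 × 42 / 1000 = 138.2 kN.
Design strength φR_n = 0.75 × 138.2 = 104 kN.

104 kN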